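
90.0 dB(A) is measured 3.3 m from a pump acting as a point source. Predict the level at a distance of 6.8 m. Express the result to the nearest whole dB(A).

84 dB(A)

Point-source attenuation: ΔL = 20·log₁₀(r₂/r₁) = 20·log₁₀(6.8/3.3) = 6.280 dB.
L₂ = 90.0 − 20·log₁₀(6.8/3.3) = 90.0 − 6.280 = 83.72 dB(A).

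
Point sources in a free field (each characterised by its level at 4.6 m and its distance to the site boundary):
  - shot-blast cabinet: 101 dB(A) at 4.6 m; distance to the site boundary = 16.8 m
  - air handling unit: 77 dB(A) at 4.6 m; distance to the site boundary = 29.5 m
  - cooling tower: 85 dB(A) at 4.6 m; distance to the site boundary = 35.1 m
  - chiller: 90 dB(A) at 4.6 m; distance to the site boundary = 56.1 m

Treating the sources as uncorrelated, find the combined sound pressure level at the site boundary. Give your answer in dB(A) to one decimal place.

First find each source's level at the receiver (point-source: −20·log₁₀(r/r_ref)), then combine on an intensity basis.
shot-blast cabinet: 101 − 20·log₁₀(16.8/4.6) = 101 − 11.25 = 89.75 dB(A).
air handling unit: 77 − 20·log₁₀(29.5/4.6) = 77 − 16.14 = 60.86 dB(A).
cooling tower: 85 − 20·log₁₀(35.1/4.6) = 85 − 17.65 = 67.35 dB(A).
chiller: 90 − 20·log₁₀(56.1/4.6) = 90 − 21.72 = 68.28 dB(A).
Σ 10^(L/10) = 9.572e+08 → L_total = 10·log₁₀(9.572e+08) = 89.81 dB(A).

89.8 dB(A)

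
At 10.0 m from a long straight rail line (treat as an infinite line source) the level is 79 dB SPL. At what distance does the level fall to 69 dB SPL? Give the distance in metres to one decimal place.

100.0 m

For a line source L₁ − L₂ = 10·log₁₀(r₂/r₁), so r₂ = r₁·10^((L₁−L₂)/10).
r₂ = 10.0·10^((79−69)/10) = 10.0·10^(10.0/10) = 100.00 m.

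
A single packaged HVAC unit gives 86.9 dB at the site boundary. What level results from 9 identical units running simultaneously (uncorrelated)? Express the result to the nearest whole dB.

N identical incoherent sources raise the level by 10·log₁₀ N.
L_total = 86.9 + 10·log₁₀(9) = 86.9 + 9.542 = 96.44 dB.

96 dB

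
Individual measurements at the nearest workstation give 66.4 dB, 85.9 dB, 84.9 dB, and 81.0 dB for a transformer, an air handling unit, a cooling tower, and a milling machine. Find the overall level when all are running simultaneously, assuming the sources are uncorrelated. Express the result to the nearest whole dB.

89 dB

For uncorrelated sources the intensities add, so convert each level to linear form, sum, and take 10·log₁₀ of the total.
Σ 10^(L/10) = 10^(66.4/10) + 10^(85.9/10) + 10^(84.9/10) + 10^(81.0/10) = 8.283e+08.
L_total = 10·log₁₀(8.283e+08) = 89.18 dB.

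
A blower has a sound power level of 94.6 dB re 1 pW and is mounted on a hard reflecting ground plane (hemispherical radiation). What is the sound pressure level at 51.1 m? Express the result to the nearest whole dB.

The power spreads over a hemisphere of area 2π·r², so L_p = L_w − 10·log₁₀(2π·r²).
2π·r² = 1.641e+04 m², 10·log₁₀ of that is 42.150 dB.
L_p = 94.6 − 42.150 = 52.45 dB.

52 dB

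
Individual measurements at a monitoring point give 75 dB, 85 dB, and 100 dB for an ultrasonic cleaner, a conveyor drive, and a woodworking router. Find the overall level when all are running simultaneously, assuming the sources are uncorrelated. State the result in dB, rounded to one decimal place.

100.1 dB

For uncorrelated sources the intensities add, so convert each level to linear form, sum, and take 10·log₁₀ of the total.
Σ 10^(L/10) = 10^(75/10) + 10^(85/10) + 10^(100/10) = 1.035e+10.
L_total = 10·log₁₀(1.035e+10) = 100.15 dB.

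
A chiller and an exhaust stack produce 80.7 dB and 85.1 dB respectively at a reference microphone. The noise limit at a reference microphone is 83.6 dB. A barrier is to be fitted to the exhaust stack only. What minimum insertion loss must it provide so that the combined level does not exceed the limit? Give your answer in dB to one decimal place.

The untreated sources together contribute 10^(80.7/10) = 1.175e+08, i.e. 80.70 dB.
The limit corresponds to 10^(83.6/10) = 2.291e+08; subtracting the fixed part leaves 1.116e+08 for the exhaust stack, i.e. 80.48 dB.
Required insertion loss = 85.1 − 80.48 = 4.62 dB.

4.6 dB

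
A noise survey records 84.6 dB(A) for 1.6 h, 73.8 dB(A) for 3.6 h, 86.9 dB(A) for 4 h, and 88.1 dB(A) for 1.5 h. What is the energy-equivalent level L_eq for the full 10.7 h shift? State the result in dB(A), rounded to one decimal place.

The energy average is taken in the linear domain: L_eq = 10·log₁₀[(Σ tᵢ·10^(Lᵢ/10))/T], T = 10.7 h.
Σ tᵢ·10^(Lᵢ/10) = 1.6·10^(84.6/10) + 3.6·10^(73.8/10) + 4·10^(86.9/10) + 1.5·10^(88.1/10) = 3.475e+09.
L_eq = 10·log₁₀(3.475e+09/10.7) = 85.12 dB(A).

85.1 dB(A)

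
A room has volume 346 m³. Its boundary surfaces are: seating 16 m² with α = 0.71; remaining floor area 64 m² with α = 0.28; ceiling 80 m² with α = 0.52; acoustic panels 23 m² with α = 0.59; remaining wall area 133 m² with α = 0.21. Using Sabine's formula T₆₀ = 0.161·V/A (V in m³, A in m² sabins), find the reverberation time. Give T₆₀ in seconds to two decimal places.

0.50 s

Summing Sᵢαᵢ: 16·0.71 + 64·0.28 + 80·0.52 + 23·0.59 + 133·0.21 = 112.38 m².
T₆₀ = 0.161·V/A = 0.161·346/112.38 = 0.496 s.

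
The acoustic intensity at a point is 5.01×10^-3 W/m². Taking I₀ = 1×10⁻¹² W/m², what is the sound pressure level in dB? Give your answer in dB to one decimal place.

97.0 dB

Dividing by I₀ shifts the exponent by 12: I/I₀ = 5.01×10^9.
L = 10·(0.6998 + 9) = 97.00 dB.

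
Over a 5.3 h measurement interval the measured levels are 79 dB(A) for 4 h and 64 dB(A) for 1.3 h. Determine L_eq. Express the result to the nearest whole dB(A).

78 dB(A)

L_eq = 10·log₁₀[(1/T)·Σ tᵢ·10^(Lᵢ/10)] with T = 5.3 h.
Σ tᵢ·10^(Lᵢ/10) = 4·10^(79/10) + 1.3·10^(64/10) = 3.210e+08.
L_eq = 10·log₁₀(3.210e+08/5.3) = 77.82 dB(A).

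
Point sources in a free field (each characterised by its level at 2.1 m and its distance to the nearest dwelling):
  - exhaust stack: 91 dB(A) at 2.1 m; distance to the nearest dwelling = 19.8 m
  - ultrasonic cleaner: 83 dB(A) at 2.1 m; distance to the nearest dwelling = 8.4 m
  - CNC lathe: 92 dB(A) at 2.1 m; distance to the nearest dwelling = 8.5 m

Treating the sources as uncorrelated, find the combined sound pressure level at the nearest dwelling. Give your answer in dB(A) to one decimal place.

80.9 dB(A)

Apply inverse-square spreading to bring every level to the receiver, then sum 10^(L/10).
exhaust stack: 91 − 20·log₁₀(19.8/2.1) = 91 − 19.49 = 71.51 dB(A).
ultrasonic cleaner: 83 − 20·log₁₀(8.4/2.1) = 83 − 12.04 = 70.96 dB(A).
CNC lathe: 92 − 20·log₁₀(8.5/2.1) = 92 − 12.14 = 79.86 dB(A).
Σ 10^(L/10) = 1.234e+08 → L_total = 10·log₁₀(1.234e+08) = 80.91 dB(A).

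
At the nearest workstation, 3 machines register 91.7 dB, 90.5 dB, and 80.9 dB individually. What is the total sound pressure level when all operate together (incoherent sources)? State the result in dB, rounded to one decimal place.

94.4 dB

For uncorrelated sources the intensities add, so convert each level to linear form, sum, and take 10·log₁₀ of the total.
Σ 10^(L/10) = 10^(91.7/10) + 10^(90.5/10) + 10^(80.9/10) = 2.724e+09.
L_total = 10·log₁₀(2.724e+09) = 94.35 dB.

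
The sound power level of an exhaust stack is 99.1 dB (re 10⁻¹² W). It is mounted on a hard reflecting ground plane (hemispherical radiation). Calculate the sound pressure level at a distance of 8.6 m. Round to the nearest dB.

The power spreads over a hemisphere of area 2π·r², so L_p = L_w − 10·log₁₀(2π·r²).
2π·r² = 464.7 m², 10·log₁₀ of that is 26.672 dB.
L_p = 99.1 − 26.672 = 72.43 dB.

72 dB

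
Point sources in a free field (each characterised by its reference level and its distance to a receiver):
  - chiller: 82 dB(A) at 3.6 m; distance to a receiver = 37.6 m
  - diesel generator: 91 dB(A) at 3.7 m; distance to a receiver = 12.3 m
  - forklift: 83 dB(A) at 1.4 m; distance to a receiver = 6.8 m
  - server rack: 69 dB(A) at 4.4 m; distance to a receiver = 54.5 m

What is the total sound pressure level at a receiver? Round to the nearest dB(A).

Propagate each source to the receiver with L = L_ref − 20·log₁₀(r/r_ref), then add intensities.
chiller: 82 − 20·log₁₀(37.6/3.6) = 82 − 20.38 = 61.62 dB(A).
diesel generator: 91 − 20·log₁₀(12.3/3.7) = 91 − 10.43 = 80.57 dB(A).
forklift: 83 − 20·log₁₀(6.8/1.4) = 83 − 13.73 = 69.27 dB(A).
server rack: 69 − 20·log₁₀(54.5/4.4) = 69 − 21.86 = 47.14 dB(A).
Σ 10^(L/10) = 1.239e+08 → L_total = 10·log₁₀(1.239e+08) = 80.93 dB(A).

81 dB(A)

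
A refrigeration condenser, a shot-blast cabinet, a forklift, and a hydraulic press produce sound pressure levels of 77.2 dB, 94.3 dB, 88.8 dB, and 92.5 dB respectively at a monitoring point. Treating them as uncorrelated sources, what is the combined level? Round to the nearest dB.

97 dB

Incoherent sources combine by intensity addition: L_total = 10·log₁₀(Σ 10^(L_i/10)).
Σ 10^(L/10) = 10^(77.2/10) + 10^(94.3/10) + 10^(88.8/10) + 10^(92.5/10) = 5.281e+09.
L_total = 10·log₁₀(5.281e+09) = 97.23 dB.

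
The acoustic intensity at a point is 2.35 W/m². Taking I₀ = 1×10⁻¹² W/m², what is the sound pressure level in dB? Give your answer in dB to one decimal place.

123.7 dB

I/I₀ = 2.35/10⁻¹² = 2.35×10^12, and L = 10·log₁₀(I/I₀).
L = 10·(0.3711 + 12) = 123.71 dB.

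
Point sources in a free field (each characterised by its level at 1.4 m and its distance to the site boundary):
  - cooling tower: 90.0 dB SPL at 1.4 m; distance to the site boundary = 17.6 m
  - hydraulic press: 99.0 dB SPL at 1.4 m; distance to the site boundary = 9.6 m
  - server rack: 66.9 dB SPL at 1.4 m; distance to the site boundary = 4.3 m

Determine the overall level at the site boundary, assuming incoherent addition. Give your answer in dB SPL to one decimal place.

First find each source's level at the receiver (point-source: −20·log₁₀(r/r_ref)), then combine on an intensity basis.
cooling tower: 90.0 − 20·log₁₀(17.6/1.4) = 90.0 − 21.99 = 68.01 dB SPL.
hydraulic press: 99.0 − 20·log₁₀(9.6/1.4) = 99.0 − 16.72 = 82.28 dB SPL.
server rack: 66.9 − 20·log₁₀(4.3/1.4) = 66.9 − 9.75 = 57.15 dB SPL.
Σ 10^(L/10) = 1.758e+08 → L_total = 10·log₁₀(1.758e+08) = 82.45 dB SPL.

82.4 dB SPL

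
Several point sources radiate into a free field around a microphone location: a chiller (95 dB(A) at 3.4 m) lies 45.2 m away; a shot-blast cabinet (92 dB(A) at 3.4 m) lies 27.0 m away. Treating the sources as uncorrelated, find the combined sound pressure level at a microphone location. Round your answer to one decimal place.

First find each source's level at the receiver (point-source: −20·log₁₀(r/r_ref)), then combine on an intensity basis.
chiller: 95 − 20·log₁₀(45.2/3.4) = 95 − 22.47 = 72.53 dB(A).
shot-blast cabinet: 92 − 20·log₁₀(27.0/3.4) = 92 − 18.00 = 74.00 dB(A).
Σ 10^(L/10) = 4.303e+07 → L_total = 10·log₁₀(4.303e+07) = 76.34 dB(A).

76.3 dB(A)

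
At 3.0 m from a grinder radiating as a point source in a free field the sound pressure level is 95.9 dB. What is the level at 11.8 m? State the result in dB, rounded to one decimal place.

84.0 dB

For a point source, L₂ = L₁ − 20·log₁₀(r₂/r₁).
L₂ = 95.9 − 20·log₁₀(11.8/3.0) = 95.9 − 11.895 = 84.00 dB.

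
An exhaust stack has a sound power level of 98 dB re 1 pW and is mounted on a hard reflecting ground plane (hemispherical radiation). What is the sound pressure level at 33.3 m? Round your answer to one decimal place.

L_p = L_w − 10·log₁₀(2π·r²) with r = 33.3 m.
2π·r² = 6967 m², 10·log₁₀ of that is 38.431 dB.
L_p = 98 − 38.431 = 59.57 dB.

59.6 dB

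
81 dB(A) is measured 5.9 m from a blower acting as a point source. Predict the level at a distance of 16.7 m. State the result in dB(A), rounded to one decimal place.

72.0 dB(A)

Spherical spreading from a point source gives a 20·log₁₀(r₂/r₁) drop.
L₂ = 81 − 20·log₁₀(16.7/5.9) = 81 − 9.037 = 71.96 dB(A).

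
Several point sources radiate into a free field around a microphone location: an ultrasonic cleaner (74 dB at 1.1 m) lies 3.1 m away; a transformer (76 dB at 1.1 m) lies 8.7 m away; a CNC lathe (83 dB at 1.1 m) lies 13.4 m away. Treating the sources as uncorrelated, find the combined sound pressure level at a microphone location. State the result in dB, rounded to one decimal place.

67.1 dB

Apply inverse-square spreading to bring every level to the receiver, then sum 10^(L/10).
ultrasonic cleaner: 74 − 20·log₁₀(3.1/1.1) = 74 − 9.00 = 65.00 dB.
transformer: 76 − 20·log₁₀(8.7/1.1) = 76 − 17.96 = 58.04 dB.
CNC lathe: 83 − 20·log₁₀(13.4/1.1) = 83 − 21.71 = 61.29 dB.
Σ 10^(L/10) = 5.144e+06 → L_total = 10·log₁₀(5.144e+06) = 67.11 dB.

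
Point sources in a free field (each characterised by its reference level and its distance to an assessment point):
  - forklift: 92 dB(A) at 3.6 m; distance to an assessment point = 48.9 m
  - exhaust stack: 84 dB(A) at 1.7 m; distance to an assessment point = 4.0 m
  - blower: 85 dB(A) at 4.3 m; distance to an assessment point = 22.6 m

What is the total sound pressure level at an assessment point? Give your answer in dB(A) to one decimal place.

Apply inverse-square spreading to bring every level to the receiver, then sum 10^(L/10).
forklift: 92 − 20·log₁₀(48.9/3.6) = 92 − 22.66 = 69.34 dB(A).
exhaust stack: 84 − 20·log₁₀(4.0/1.7) = 84 − 7.43 = 76.57 dB(A).
blower: 85 − 20·log₁₀(22.6/4.3) = 85 − 14.41 = 70.59 dB(A).
Σ 10^(L/10) = 6.541e+07 → L_total = 10·log₁₀(6.541e+07) = 78.16 dB(A).

78.2 dB(A)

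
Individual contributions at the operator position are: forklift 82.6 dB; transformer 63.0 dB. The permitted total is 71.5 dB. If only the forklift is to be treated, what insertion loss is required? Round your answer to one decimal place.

11.8 dB

The untreated sources together contribute 10^(63.0/10) = 1.995e+06, i.e. 63.00 dB.
To meet 71.5 dB overall, the treated forklift may contribute at most 10^(71.5/10) − 1.995e+06 = 1.213e+07, i.e. 70.84 dB.
So the forklift must be reduced from 82.6 to 70.84 dB: IL = 11.76 dB.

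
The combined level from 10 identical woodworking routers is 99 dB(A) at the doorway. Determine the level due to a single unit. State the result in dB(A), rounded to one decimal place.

For N identical incoherent sources L_total = L₁ + 10·log₁₀ N, so L₁ = 99 − 10·log₁₀(10) = 99 − 10.000.

89.0 dB(A)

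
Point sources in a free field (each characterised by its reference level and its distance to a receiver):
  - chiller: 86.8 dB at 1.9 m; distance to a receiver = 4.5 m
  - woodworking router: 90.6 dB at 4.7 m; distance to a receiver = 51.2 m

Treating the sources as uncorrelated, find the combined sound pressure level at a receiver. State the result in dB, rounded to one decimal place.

79.8 dB

Apply inverse-square spreading to bring every level to the receiver, then sum 10^(L/10).
chiller: 86.8 − 20·log₁₀(4.5/1.9) = 86.8 − 7.49 = 79.31 dB.
woodworking router: 90.6 − 20·log₁₀(51.2/4.7) = 90.6 − 20.74 = 69.86 dB.
Σ 10^(L/10) = 9.500e+07 → L_total = 10·log₁₀(9.500e+07) = 79.78 dB.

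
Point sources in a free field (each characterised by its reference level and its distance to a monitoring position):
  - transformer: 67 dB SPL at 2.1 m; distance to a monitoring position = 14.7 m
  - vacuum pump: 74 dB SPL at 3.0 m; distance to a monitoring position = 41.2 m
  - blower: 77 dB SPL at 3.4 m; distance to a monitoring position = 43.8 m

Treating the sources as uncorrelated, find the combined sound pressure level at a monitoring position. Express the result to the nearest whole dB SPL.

First find each source's level at the receiver (point-source: −20·log₁₀(r/r_ref)), then combine on an intensity basis.
transformer: 67 − 20·log₁₀(14.7/2.1) = 67 − 16.90 = 50.10 dB SPL.
vacuum pump: 74 − 20·log₁₀(41.2/3.0) = 74 − 22.76 = 51.24 dB SPL.
blower: 77 − 20·log₁₀(43.8/3.4) = 77 − 22.20 = 54.80 dB SPL.
Σ 10^(L/10) = 5.375e+05 → L_total = 10·log₁₀(5.375e+05) = 57.30 dB SPL.

57 dB SPL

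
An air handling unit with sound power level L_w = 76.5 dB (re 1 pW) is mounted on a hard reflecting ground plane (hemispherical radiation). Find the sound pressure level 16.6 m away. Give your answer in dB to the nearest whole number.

L_p = L_w − 10·log₁₀(2π·r²) with r = 16.6 m.
2π·r² = 1731 m², 10·log₁₀ of that is 32.384 dB.
L_p = 76.5 − 32.384 = 44.12 dB.

44 dB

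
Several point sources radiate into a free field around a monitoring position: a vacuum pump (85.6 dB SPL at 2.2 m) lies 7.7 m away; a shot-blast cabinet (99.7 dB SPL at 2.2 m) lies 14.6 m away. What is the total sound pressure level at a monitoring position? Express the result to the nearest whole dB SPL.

84 dB SPL

Propagate each source to the receiver with L = L_ref − 20·log₁₀(r/r_ref), then add intensities.
vacuum pump: 85.6 − 20·log₁₀(7.7/2.2) = 85.6 − 10.88 = 74.72 dB SPL.
shot-blast cabinet: 99.7 − 20·log₁₀(14.6/2.2) = 99.7 − 16.44 = 83.26 dB SPL.
Σ 10^(L/10) = 2.415e+08 → L_total = 10·log₁₀(2.415e+08) = 83.83 dB SPL.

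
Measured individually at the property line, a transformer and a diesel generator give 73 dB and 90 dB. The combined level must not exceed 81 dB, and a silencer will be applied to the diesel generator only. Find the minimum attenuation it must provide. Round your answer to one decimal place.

Fixed contribution from the other source: Σ 10^(L/10) = 10^(73/10) = 1.995e+07 (73.00 dB).
The limit corresponds to 10^(81/10) = 1.259e+08; subtracting the fixed part leaves 1.059e+08 for the diesel generator, i.e. 80.25 dB.
Required insertion loss = 90 − 80.25 = 9.75 dB.

9.7 dB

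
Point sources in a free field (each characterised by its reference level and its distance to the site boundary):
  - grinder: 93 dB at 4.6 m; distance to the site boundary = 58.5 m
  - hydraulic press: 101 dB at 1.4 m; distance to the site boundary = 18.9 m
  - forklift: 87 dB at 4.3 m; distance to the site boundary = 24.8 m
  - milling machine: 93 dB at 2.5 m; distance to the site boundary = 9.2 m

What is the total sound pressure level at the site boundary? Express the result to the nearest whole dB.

84 dB

Propagate each source to the receiver with L = L_ref − 20·log₁₀(r/r_ref), then add intensities.
grinder: 93 − 20·log₁₀(58.5/4.6) = 93 − 22.09 = 70.91 dB.
hydraulic press: 101 − 20·log₁₀(18.9/1.4) = 101 − 22.61 = 78.39 dB.
forklift: 87 − 20·log₁₀(24.8/4.3) = 87 − 15.22 = 71.78 dB.
milling machine: 93 − 20·log₁₀(9.2/2.5) = 93 − 11.32 = 81.68 dB.
Σ 10^(L/10) = 2.438e+08 → L_total = 10·log₁₀(2.438e+08) = 83.87 dB.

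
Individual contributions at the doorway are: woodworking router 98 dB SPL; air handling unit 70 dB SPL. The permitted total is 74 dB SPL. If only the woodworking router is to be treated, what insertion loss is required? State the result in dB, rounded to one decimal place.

Everything except the woodworking router sums to 10^(70/10) = 1.000e+07 in linear terms, 70.00 dB SPL.
To meet 74 dB SPL overall, the treated woodworking router may contribute at most 10^(74/10) − 1.000e+07 = 1.512e+07, i.e. 71.80 dB SPL.
Required insertion loss = 98 − 71.80 = 26.20 dB.

26.2 dB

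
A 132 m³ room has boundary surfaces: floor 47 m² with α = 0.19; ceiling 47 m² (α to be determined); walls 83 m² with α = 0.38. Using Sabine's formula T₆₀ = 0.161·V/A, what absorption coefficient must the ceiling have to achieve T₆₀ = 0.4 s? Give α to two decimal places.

0.27

Required total absorption A = 0.161·132/0.4 = 53.13 m².
Absorption from the other surfaces = 47·0.19 + 83·0.38 = 40.47 m², so the ceiling must supply 12.66 m² over 47 m².
α = 12.66/47 = 0.269.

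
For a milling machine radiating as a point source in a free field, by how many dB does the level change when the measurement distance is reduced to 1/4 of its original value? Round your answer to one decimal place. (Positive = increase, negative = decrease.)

Point-source spreading: ΔL = −20·log₁₀(r₂/r₁).
ΔL = −20·log₁₀(0.25) = +12.04 dB.

+12.0 dB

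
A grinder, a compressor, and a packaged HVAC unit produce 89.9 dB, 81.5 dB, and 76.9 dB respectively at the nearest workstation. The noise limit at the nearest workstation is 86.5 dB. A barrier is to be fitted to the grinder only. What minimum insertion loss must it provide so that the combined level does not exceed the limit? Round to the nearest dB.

Everything except the grinder sums to 10^(81.5/10) + 10^(76.9/10) = 1.902e+08 in linear terms, 82.79 dB.
To meet 86.5 dB overall, the treated grinder may contribute at most 10^(86.5/10) − 1.902e+08 = 2.565e+08, i.e. 84.09 dB.
So the grinder must be reduced from 89.9 to 84.09 dB: IL = 5.81 dB.

6 dB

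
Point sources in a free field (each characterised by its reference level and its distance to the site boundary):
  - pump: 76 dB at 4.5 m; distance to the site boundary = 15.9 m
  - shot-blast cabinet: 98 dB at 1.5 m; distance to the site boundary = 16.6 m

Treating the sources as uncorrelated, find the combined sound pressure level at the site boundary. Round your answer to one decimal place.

77.4 dB

Apply inverse-square spreading to bring every level to the receiver, then sum 10^(L/10).
pump: 76 − 20·log₁₀(15.9/4.5) = 76 − 10.96 = 65.04 dB.
shot-blast cabinet: 98 − 20·log₁₀(16.6/1.5) = 98 − 20.88 = 77.12 dB.
Σ 10^(L/10) = 5.471e+07 → L_total = 10·log₁₀(5.471e+07) = 77.38 dB.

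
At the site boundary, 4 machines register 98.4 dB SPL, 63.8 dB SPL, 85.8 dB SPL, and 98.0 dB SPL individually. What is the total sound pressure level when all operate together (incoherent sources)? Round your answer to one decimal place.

101.3 dB SPL

Incoherent sources combine by intensity addition: L_total = 10·log₁₀(Σ 10^(L_i/10)).
Σ 10^(L/10) = 10^(98.4/10) + 10^(63.8/10) + 10^(85.8/10) + 10^(98.0/10) = 1.361e+10.
L_total = 10·log₁₀(1.361e+10) = 101.34 dB SPL.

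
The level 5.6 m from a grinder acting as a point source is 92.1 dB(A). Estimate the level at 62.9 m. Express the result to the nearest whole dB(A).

71 dB(A)

Spherical spreading from a point source gives a 20·log₁₀(r₂/r₁) drop.
L₂ = 92.1 − 20·log₁₀(62.9/5.6) = 92.1 − 21.009 = 71.09 dB(A).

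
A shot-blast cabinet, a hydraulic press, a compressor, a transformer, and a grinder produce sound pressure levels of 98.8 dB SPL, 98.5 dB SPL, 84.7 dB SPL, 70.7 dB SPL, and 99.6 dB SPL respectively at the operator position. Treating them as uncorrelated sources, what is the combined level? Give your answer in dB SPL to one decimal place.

103.8 dB SPL

For uncorrelated sources the intensities add, so convert each level to linear form, sum, and take 10·log₁₀ of the total.
Σ 10^(L/10) = 10^(98.8/10) + 10^(98.5/10) + 10^(84.7/10) + 10^(70.7/10) + 10^(99.6/10) = 2.409e+10.
L_total = 10·log₁₀(2.409e+10) = 103.82 dB SPL.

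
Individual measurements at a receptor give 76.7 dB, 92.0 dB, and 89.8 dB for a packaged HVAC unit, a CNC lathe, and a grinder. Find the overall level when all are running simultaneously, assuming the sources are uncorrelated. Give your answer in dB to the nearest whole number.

Incoherent sources combine by intensity addition: L_total = 10·log₁₀(Σ 10^(L_i/10)).
Σ 10^(L/10) = 10^(76.7/10) + 10^(92.0/10) + 10^(89.8/10) = 2.587e+09.
L_total = 10·log₁₀(2.587e+09) = 94.13 dB.

94 dB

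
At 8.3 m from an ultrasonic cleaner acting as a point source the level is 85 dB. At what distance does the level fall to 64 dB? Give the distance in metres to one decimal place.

93.1 m

For a point source L₁ − L₂ = 20·log₁₀(r₂/r₁), so r₂ = r₁·10^((L₁−L₂)/20).
r₂ = 8.3·10^((85−64)/20) = 8.3·10^(21.0/20) = 93.13 m.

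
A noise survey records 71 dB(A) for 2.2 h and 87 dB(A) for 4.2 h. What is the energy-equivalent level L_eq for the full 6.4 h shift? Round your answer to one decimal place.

85.2 dB(A)

L_eq = 10·log₁₀[(1/T)·Σ tᵢ·10^(Lᵢ/10)] with T = 6.4 h.
Σ tᵢ·10^(Lᵢ/10) = 2.2·10^(71/10) + 4.2·10^(87/10) = 2.133e+09.
L_eq = 10·log₁₀(2.133e+09/6.4) = 85.23 dB(A).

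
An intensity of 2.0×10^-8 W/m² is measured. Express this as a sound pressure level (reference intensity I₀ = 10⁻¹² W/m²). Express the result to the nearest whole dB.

43 dB

L = 10·log₁₀(I/I₀) = 10·log₁₀(2.0×10^-8/10⁻¹²) = 10·log₁₀(2.0×10^4).
L = 10·(0.3010 + 4) = 43.01 dB.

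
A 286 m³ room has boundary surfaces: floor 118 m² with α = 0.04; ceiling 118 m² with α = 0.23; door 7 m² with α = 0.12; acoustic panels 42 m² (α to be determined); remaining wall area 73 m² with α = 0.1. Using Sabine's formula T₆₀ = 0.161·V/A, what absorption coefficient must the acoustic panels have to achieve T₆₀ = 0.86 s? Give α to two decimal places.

0.32

From T₆₀ = 0.161·V/A, the target T₆₀ = 0.86 s needs A = 0.161·286/0.86 = 53.54 m².
Absorption from the other surfaces = 118·0.04 + 118·0.23 + 7·0.12 + 73·0.1 = 40.00 m², so the acoustic panels must supply 13.54 m² over 42 m².
α = 13.54/42 = 0.322.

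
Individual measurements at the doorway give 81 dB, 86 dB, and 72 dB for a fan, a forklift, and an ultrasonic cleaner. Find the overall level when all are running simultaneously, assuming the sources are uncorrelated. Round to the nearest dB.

Incoherent sources combine by intensity addition: L_total = 10·log₁₀(Σ 10^(L_i/10)).
Σ 10^(L/10) = 10^(81/10) + 10^(86/10) + 10^(72/10) = 5.398e+08.
L_total = 10·log₁₀(5.398e+08) = 87.32 dB.

87 dB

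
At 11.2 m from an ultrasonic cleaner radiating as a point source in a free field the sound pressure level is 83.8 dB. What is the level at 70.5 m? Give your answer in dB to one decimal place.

For a point source, L₂ = L₁ − 20·log₁₀(r₂/r₁).
L₂ = 83.8 − 20·log₁₀(70.5/11.2) = 83.8 − 15.979 = 67.82 dB.

67.8 dB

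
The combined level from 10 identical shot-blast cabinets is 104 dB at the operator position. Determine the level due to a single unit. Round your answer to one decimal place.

Dividing the total intensity by 10 lowers the level by 10·log₁₀ 10 = 10.000 dB: L₁ = 104 − 10.000.

94.0 dB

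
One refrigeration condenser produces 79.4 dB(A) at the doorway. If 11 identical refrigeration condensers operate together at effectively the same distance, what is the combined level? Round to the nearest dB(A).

L_total = L₁ + 10·log₁₀ N for N identical incoherent sources.
L_total = 79.4 + 10·log₁₀(11) = 79.4 + 10.414 = 89.81 dB(A).

90 dB(A)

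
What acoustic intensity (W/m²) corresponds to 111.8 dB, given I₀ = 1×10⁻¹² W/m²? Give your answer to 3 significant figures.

I = I₀·10^(L/10) = 10⁻¹² × 10^(111.8/10) = 10^(-0.820).

0.151 W/m²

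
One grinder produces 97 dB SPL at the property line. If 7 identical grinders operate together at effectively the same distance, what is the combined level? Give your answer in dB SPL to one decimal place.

N identical incoherent sources raise the level by 10·log₁₀ N.
L_total = 97 + 10·log₁₀(7) = 97 + 8.451 = 105.45 dB SPL.

105.5 dB SPL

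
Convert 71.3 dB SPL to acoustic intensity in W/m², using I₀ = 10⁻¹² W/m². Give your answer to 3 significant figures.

1.35e-05 W/m²

I/I₀ = 10^(71.3/10) = 1.349e+07, so I = 1.349e+07 × 10⁻¹² W/m².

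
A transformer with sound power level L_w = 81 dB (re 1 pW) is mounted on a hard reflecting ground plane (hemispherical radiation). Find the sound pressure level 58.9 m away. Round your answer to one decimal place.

L_p = L_w − 10·log₁₀(2π·r²) with r = 58.9 m.
2π·r² = 2.18e+04 m², 10·log₁₀ of that is 43.384 dB.
L_p = 81 − 43.384 = 37.62 dB.

37.6 dB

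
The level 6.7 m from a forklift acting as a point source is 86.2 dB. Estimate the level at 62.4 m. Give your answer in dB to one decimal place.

Point-source attenuation: ΔL = 20·log₁₀(r₂/r₁) = 20·log₁₀(62.4/6.7) = 19.382 dB.
L₂ = 86.2 − 20·log₁₀(62.4/6.7) = 86.2 − 19.382 = 66.82 dB.

66.8 dB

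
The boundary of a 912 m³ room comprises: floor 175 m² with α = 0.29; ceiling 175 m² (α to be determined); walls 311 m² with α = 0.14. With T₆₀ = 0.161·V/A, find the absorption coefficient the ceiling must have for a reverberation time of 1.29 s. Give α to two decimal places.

0.11

Required total absorption A = 0.161·912/1.29 = 113.82 m².
Absorption from the other surfaces = 175·0.29 + 311·0.14 = 94.29 m², so the ceiling must supply 19.53 m² over 175 m².
α = 19.53/175 = 0.112.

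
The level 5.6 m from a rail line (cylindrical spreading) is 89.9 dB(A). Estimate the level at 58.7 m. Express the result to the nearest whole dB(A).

80 dB(A)

Line-source attenuation: ΔL = 10·log₁₀(r₂/r₁) = 10·log₁₀(58.7/5.6) = 10.205 dB.
L₂ = 89.9 − 10·log₁₀(58.7/5.6) = 89.9 − 10.205 = 79.70 dB(A).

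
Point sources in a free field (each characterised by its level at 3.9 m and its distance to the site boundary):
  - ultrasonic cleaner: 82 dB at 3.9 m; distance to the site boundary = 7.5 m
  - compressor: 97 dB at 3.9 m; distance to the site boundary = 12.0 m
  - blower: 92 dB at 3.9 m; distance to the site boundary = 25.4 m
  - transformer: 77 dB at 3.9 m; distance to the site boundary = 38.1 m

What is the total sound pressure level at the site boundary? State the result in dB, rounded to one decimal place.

87.9 dB

Apply inverse-square spreading to bring every level to the receiver, then sum 10^(L/10).
ultrasonic cleaner: 82 − 20·log₁₀(7.5/3.9) = 82 − 5.68 = 76.32 dB.
compressor: 97 − 20·log₁₀(12.0/3.9) = 97 − 9.76 = 87.24 dB.
blower: 92 − 20·log₁₀(25.4/3.9) = 92 − 16.28 = 75.72 dB.
transformer: 77 − 20·log₁₀(38.1/3.9) = 77 − 19.80 = 57.20 dB.
Σ 10^(L/10) = 6.101e+08 → L_total = 10·log₁₀(6.101e+08) = 87.85 dB.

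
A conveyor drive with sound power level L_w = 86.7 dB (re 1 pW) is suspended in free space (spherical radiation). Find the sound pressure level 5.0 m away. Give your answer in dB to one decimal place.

61.7 dB

Free-field spherical radiation: L_p = L_w − 10·log₁₀(4π·r²), r = 5.0 m.
4π·r² = 314.2 m², 10·log₁₀ of that is 24.971 dB.
L_p = 86.7 − 24.971 = 61.73 dB.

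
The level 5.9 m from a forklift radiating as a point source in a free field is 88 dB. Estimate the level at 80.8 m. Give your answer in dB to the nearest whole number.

65 dB

Spherical spreading from a point source gives a 20·log₁₀(r₂/r₁) drop.
L₂ = 88 − 20·log₁₀(80.8/5.9) = 88 − 22.731 = 65.27 dB.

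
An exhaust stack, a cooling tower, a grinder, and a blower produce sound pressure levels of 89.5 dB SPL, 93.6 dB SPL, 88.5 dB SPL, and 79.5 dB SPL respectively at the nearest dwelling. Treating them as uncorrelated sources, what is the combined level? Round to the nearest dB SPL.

96 dB SPL

For uncorrelated sources the intensities add, so convert each level to linear form, sum, and take 10·log₁₀ of the total.
Σ 10^(L/10) = 10^(89.5/10) + 10^(93.6/10) + 10^(88.5/10) + 10^(79.5/10) = 3.979e+09.
L_total = 10·log₁₀(3.979e+09) = 96.00 dB SPL.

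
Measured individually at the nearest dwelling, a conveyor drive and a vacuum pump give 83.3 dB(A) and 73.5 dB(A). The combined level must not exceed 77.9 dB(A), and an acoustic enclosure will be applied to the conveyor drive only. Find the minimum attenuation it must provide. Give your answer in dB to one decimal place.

Fixed contribution from the other source: Σ 10^(L/10) = 10^(73.5/10) = 2.239e+07 (73.50 dB(A)).
To meet 77.9 dB(A) overall, the treated conveyor drive may contribute at most 10^(77.9/10) − 2.239e+07 = 3.927e+07, i.e. 75.94 dB(A).
So the conveyor drive must be reduced from 83.3 to 75.94 dB(A): IL = 7.36 dB.

7.4 dB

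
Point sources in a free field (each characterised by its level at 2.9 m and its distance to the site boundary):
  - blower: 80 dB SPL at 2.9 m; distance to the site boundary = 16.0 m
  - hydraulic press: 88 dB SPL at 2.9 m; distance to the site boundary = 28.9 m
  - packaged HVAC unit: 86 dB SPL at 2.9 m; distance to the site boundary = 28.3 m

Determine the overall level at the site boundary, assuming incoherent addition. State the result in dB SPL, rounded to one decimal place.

71.4 dB SPL

First find each source's level at the receiver (point-source: −20·log₁₀(r/r_ref)), then combine on an intensity basis.
blower: 80 − 20·log₁₀(16.0/2.9) = 80 − 14.83 = 65.17 dB SPL.
hydraulic press: 88 − 20·log₁₀(28.9/2.9) = 88 − 19.97 = 68.03 dB SPL.
packaged HVAC unit: 86 − 20·log₁₀(28.3/2.9) = 86 − 19.79 = 66.21 dB SPL.
Σ 10^(L/10) = 1.382e+07 → L_total = 10·log₁₀(1.382e+07) = 71.40 dB SPL.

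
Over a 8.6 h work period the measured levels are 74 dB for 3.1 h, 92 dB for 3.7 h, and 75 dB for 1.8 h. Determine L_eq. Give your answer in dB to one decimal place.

88.4 dB

Weight each interval's intensity by its duration and average over T = 8.6 h:
Σ tᵢ·10^(Lᵢ/10) = 3.1·10^(74/10) + 3.7·10^(92/10) + 1.8·10^(75/10) = 5.999e+09.
L_eq = 10·log₁₀(5.999e+09/8.6) = 88.44 dB.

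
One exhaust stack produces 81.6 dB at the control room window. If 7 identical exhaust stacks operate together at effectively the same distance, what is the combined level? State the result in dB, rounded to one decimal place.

90.1 dB

With 7 equal, uncorrelated contributions the intensity is 7× that of one unit, giving a rise of 10·log₁₀ 7.
L_total = 81.6 + 10·log₁₀(7) = 81.6 + 8.451 = 90.05 dB.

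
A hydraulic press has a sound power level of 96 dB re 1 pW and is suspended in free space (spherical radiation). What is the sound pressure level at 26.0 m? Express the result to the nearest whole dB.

The power spreads over a sphere of area 4π·r², so L_p = L_w − 10·log₁₀(4π·r²).
4π·r² = 8495 m², 10·log₁₀ of that is 39.292 dB.
L_p = 96 − 39.292 = 56.71 dB.

57 dB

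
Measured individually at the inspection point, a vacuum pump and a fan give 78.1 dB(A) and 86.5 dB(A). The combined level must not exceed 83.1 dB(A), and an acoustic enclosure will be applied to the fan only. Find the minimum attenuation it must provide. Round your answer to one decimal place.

5.1 dB

The untreated sources together contribute 10^(78.1/10) = 6.457e+07, i.e. 78.10 dB(A).
To meet 83.1 dB(A) overall, the treated fan may contribute at most 10^(83.1/10) − 6.457e+07 = 1.396e+08, i.e. 81.45 dB(A).
So the fan must be reduced from 86.5 to 81.45 dB(A): IL = 5.05 dB.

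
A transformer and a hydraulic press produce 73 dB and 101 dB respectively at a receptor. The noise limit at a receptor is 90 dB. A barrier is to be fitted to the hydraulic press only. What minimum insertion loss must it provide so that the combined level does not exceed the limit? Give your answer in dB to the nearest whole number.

Fixed contribution from the other source: Σ 10^(L/10) = 10^(73/10) = 1.995e+07 (73.00 dB).
To meet 90 dB overall, the treated hydraulic press may contribute at most 10^(90/10) − 1.995e+07 = 9.800e+08, i.e. 89.91 dB.
Required insertion loss = 101 − 89.91 = 11.09 dB.

11 dB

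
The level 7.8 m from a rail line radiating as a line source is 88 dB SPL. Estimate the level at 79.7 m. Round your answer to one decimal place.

77.9 dB SPL

Line-source attenuation: ΔL = 10·log₁₀(r₂/r₁) = 10·log₁₀(79.7/7.8) = 10.094 dB.
L₂ = 88 − 10·log₁₀(79.7/7.8) = 88 − 10.094 = 77.91 dB SPL.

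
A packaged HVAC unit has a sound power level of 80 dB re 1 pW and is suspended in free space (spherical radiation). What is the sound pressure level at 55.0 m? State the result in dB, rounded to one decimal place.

Free-field spherical radiation: L_p = L_w − 10·log₁₀(4π·r²), r = 55.0 m.
4π·r² = 3.801e+04 m², 10·log₁₀ of that is 45.799 dB.
L_p = 80 − 45.799 = 34.20 dB.

34.2 dB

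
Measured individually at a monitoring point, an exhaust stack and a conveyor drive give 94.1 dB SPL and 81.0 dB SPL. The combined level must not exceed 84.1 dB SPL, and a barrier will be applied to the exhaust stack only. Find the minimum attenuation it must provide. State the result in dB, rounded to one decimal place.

The untreated sources together contribute 10^(81.0/10) = 1.259e+08, i.e. 81.00 dB SPL.
The limit corresponds to 10^(84.1/10) = 2.570e+08; subtracting the fixed part leaves 1.311e+08 for the exhaust stack, i.e. 81.18 dB SPL.
Required insertion loss = 94.1 − 81.18 = 12.92 dB.

12.9 dB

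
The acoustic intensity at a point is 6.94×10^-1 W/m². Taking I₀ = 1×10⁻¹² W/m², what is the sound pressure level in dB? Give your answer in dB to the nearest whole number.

118 dB

I/I₀ = 6.94×10^-1/10⁻¹² = 6.94×10^11, and L = 10·log₁₀(I/I₀).
L = 10·(0.8414 + 11) = 118.41 dB.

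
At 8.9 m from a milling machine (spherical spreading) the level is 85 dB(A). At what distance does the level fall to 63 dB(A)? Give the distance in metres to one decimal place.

112.0 m

The 22.0 dB drop corresponds to a distance ratio of 10^(22.0/20) for a point source.
r₂ = 8.9·10^((85−63)/20) = 8.9·10^(22.0/20) = 112.04 m.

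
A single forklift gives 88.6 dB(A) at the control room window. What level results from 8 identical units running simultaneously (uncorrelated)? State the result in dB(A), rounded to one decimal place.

97.6 dB(A)

N identical incoherent sources raise the level by 10·log₁₀ N.
L_total = 88.6 + 10·log₁₀(8) = 88.6 + 9.031 = 97.63 dB(A).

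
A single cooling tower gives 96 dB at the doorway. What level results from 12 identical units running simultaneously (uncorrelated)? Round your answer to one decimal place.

106.8 dB

With 12 equal, uncorrelated contributions the intensity is 12× that of one unit, giving a rise of 10·log₁₀ 12.
L_total = 96 + 10·log₁₀(12) = 96 + 10.792 = 106.79 dB.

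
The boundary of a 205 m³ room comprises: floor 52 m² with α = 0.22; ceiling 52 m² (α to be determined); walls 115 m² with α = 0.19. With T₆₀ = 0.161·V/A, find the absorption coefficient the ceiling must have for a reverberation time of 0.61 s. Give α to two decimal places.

0.40

From T₆₀ = 0.161·V/A, the target T₆₀ = 0.61 s needs A = 0.161·205/0.61 = 54.11 m².
Absorption from the other surfaces = 52·0.22 + 115·0.19 = 33.29 m², so the ceiling must supply 20.82 m² over 52 m².
α = 20.82/52 = 0.400.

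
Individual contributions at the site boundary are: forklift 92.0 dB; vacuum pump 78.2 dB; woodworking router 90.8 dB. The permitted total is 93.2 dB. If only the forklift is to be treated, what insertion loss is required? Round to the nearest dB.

Everything except the forklift sums to 10^(78.2/10) + 10^(90.8/10) = 1.268e+09 in linear terms, 91.03 dB.
To meet 93.2 dB overall, the treated forklift may contribute at most 10^(93.2/10) − 1.268e+09 = 8.210e+08, i.e. 89.14 dB.
Required insertion loss = 92.0 − 89.14 = 2.86 dB.

3 dB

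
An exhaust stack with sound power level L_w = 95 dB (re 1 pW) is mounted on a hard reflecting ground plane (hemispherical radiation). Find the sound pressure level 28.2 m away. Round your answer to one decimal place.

58.0 dB

The power spreads over a hemisphere of area 2π·r², so L_p = L_w − 10·log₁₀(2π·r²).
2π·r² = 4997 m², 10·log₁₀ of that is 36.987 dB.
L_p = 95 − 36.987 = 58.01 dB.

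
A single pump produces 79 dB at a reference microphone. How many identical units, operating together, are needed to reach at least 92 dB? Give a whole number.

N identical sources give L₁ + 10·log₁₀ N, so require 10·log₁₀ N ≥ 92 − 79 = 13.0 dB.
N ≥ 10^(13.0/10) = 19.953, so N = 20.

20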